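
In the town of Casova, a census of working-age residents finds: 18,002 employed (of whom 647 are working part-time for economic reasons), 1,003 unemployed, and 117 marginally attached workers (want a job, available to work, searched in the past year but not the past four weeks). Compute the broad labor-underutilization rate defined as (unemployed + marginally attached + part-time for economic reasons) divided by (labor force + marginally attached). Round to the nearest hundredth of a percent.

Labor force = 18,002 + 1,003 = 19,005.
Numerator = 1,003 + 117 + 647 = 1,767.
Denominator = 19,005 + 117 = 19,122.
Broad rate = 1,767 / 19,122 = 9.24%.

Broad underutilization rate ≈ 9.24%.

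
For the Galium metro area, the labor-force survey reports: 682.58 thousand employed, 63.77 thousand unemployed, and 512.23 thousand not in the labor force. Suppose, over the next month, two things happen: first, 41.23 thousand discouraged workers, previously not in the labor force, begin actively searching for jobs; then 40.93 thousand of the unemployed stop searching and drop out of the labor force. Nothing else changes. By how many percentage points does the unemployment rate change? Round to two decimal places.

The unemployment rate changes by +0.04 percentage points.

Initially, labor force = 682.58 + 63.77 = 746.35 thousand, so u = 63.77/746.35 = 8.54%.
After the first change, unemployed and labor force both rise by 41.23 → E = 682.58, U = 105.00, labor force = 787.58 thousand.
After the second change, unemployed and labor force both fall by 40.93 → E = 682.58, U = 64.07, labor force = 746.65 thousand.
New unemployment rate = 64.07 / 746.65 = 8.58%.
Change = 8.58% − 8.54% = +0.04 percentage points.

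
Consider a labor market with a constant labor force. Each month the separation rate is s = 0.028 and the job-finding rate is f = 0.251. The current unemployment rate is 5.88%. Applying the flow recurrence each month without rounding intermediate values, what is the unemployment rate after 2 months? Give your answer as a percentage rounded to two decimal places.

With a fixed labor force, u_{t+1} = u_t + s·(1−u_t) − f·u_t = u_t·(1−s−f) + s.
Here 1−s−f = 0.721 and s = 0.028.
u_1 = 0.058800 × 0.721 + 0.028 = 0.070395.
u_2 = 0.070395 × 0.721 + 0.028 = 0.078755.

Unemployment rate after two months ≈ 7.88%.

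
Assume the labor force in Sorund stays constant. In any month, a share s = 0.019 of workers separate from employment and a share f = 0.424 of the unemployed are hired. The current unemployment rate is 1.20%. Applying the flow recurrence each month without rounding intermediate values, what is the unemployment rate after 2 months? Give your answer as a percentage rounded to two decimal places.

Unemployment rate after two months ≈ 3.33%.

With a fixed labor force, u_{t+1} = u_t + s·(1−u_t) − f·u_t = u_t·(1−s−f) + s.
Here 1−s−f = 0.557 and s = 0.019.
u_1 = 0.012000 × 0.557 + 0.019 = 0.025684.
u_2 = 0.025684 × 0.557 + 0.019 = 0.033306.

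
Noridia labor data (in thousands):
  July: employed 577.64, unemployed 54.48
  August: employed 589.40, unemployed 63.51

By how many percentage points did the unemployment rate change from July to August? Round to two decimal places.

July: labor force = 577.64 + 54.48 = 632.12; u = 54.48/632.12 = 8.62%.
August: labor force = 589.40 + 63.51 = 652.91; u = 63.51/652.91 = 9.73%.
Change = 9.73% − 8.62% = +1.11 pp.

The unemployment rate changed by +1.11 percentage points.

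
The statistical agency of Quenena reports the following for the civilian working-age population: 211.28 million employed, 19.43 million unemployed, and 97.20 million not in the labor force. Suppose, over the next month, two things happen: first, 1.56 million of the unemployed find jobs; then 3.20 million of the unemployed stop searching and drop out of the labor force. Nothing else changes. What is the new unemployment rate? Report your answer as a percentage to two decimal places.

Initially, labor force = 211.28 + 19.43 = 230.71 million, so u = 19.43/230.71 = 8.42%.
After the first change, unemployed falls and employed rises by 1.56; labor force unchanged → E = 212.84, U = 17.87, labor force = 230.71 million.
After the second change, unemployed and labor force both fall by 3.20 → E = 212.84, U = 14.67, labor force = 227.51 million.
New unemployment rate = 14.67 / 227.51 = 6.45%.

New unemployment rate ≈ 6.45%.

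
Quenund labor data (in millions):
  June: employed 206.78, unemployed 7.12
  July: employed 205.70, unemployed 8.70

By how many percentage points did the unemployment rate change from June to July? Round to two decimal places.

June: labor force = 206.78 + 7.12 = 213.90; u = 7.12/213.90 = 3.33%.
July: labor force = 205.70 + 8.70 = 214.40; u = 8.70/214.40 = 4.06%.
Change = 4.06% − 3.33% = +0.73 pp.

The unemployment rate changed by +0.73 percentage points.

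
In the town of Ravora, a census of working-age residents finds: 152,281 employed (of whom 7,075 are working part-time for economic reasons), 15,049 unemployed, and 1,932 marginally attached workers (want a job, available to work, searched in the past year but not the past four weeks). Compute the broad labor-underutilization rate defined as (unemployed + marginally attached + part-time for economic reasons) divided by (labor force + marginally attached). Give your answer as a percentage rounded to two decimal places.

Broad underutilization rate ≈ 14.21%.

Labor force = 152,281 + 15,049 = 167,330.
Numerator = 15,049 + 1,932 + 7,075 = 24,056.
Denominator = 167,330 + 1,932 = 169,262.
Broad rate = 24,056 / 169,262 = 14.21%.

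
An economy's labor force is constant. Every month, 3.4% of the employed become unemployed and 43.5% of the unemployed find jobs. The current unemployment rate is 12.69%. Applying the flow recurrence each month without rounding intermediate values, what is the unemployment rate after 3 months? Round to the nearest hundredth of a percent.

Unemployment rate after three months ≈ 8.06%.

With a fixed labor force, u_{t+1} = u_t + s·(1−u_t) − f·u_t = u_t·(1−s−f) + s.
Here 1−s−f = 0.531 and s = 0.034.
u_1 = 0.126900 × 0.531 + 0.034 = 0.101384.
u_2 = 0.101384 × 0.531 + 0.034 = 0.087835.
u_3 = 0.087835 × 0.531 + 0.034 = 0.080640.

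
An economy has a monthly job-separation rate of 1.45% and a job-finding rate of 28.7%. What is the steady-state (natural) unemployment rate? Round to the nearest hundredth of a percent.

Steady-state unemployment rate ≈ 4.81%.

At steady state the flows balance: s·E = f·U, so U/(E+U) = s/(s+f).
u* = 1.45 / (1.45 + 28.7) = 1.45 / 30.15 = 4.81%.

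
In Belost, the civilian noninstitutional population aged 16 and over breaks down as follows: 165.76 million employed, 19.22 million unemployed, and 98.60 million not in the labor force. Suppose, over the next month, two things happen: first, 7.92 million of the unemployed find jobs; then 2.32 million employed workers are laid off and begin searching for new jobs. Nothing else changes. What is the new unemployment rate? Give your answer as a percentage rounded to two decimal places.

New unemployment rate ≈ 7.36%.

Initially, labor force = 165.76 + 19.22 = 184.98 million, so u = 19.22/184.98 = 10.39%.
After the first change, unemployed falls and employed rises by 7.92; labor force unchanged → E = 173.68, U = 11.30, labor force = 184.98 million.
After the second change, employed falls and unemployed rises by 2.32; labor force unchanged → E = 171.36, U = 13.62, labor force = 184.98 million.
New unemployment rate = 13.62 / 184.98 = 7.36%.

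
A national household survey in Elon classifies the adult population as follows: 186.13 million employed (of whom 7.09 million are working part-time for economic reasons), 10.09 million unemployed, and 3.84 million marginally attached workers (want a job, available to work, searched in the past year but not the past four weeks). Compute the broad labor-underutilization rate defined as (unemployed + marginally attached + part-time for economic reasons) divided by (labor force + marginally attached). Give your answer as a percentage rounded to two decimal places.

Labor force = 186.13 + 10.09 = 196.22 million.
Numerator = 10.09 + 3.84 + 7.09 = 21.02 million.
Denominator = 196.22 + 3.84 = 200.06 million.
Broad rate = 21.02 / 200.06 = 10.51%.

Broad underutilization rate ≈ 10.51%.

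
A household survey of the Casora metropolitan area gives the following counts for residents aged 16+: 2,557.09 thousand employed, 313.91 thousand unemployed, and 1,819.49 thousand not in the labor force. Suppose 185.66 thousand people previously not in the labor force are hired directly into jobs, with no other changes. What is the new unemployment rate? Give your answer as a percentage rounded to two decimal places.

Initially, labor force = 2,557.09 + 313.91 = 2,871.00 thousand, so u = 313.91/2,871.00 = 10.93%.
After the change, employed and labor force both rise by 185.66; unemployed unchanged → E = 2,742.75, U = 313.91, labor force = 3,056.66 thousand.
New unemployment rate = 313.91 / 3,056.66 = 10.27%.

New unemployment rate ≈ 10.27%.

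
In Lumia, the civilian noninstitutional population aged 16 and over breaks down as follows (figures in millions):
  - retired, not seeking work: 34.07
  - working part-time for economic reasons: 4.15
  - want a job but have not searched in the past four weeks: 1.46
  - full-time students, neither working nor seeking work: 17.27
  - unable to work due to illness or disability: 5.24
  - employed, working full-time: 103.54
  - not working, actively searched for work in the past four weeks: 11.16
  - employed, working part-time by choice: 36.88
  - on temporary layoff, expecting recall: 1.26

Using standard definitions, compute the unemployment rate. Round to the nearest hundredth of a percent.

Employed = 4.15 + 103.54 + 36.88 = 144.57 million (anyone who worked, including part-time for economic reasons, counts as employed).
Unemployed = 11.16 + 1.26 = 12.42 million (jobless and actively searching, or on temporary layoff).
Labor force = 144.57 + 12.42 = 156.99 million.
Unemployment rate = 12.42 / 156.99 = 7.91%.

Unemployment rate ≈ 7.91%.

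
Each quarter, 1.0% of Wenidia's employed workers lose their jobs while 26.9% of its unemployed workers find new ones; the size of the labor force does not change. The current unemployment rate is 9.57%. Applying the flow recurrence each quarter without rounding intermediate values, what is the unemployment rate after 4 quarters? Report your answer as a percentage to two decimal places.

Unemployment rate after four quarters ≈ 5.20%.

With a fixed labor force, u_{t+1} = u_t + s·(1−u_t) − f·u_t = u_t·(1−s−f) + s.
Here 1−s−f = 0.721 and s = 0.010.
u_1 = 0.095700 × 0.721 + 0.010 = 0.079000.
u_2 = 0.079000 × 0.721 + 0.010 = 0.066959.
u_3 = 0.066959 × 0.721 + 0.010 = 0.058277.
u_4 = 0.058277 × 0.721 + 0.010 = 0.052018.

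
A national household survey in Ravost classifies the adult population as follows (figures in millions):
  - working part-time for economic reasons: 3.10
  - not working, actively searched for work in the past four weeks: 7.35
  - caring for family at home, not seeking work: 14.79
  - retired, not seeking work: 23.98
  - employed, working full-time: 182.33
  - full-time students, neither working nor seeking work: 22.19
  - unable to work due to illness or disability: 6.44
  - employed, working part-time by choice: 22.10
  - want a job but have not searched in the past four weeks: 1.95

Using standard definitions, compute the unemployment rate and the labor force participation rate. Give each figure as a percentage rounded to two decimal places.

Unemployment rate ≈ 3.42%; labor force participation rate ≈ 75.60%.

Employed = 3.10 + 182.33 + 22.10 = 207.53 million (anyone who worked, including part-time for economic reasons, counts as employed).
Unemployed = 7.35 million.
Labor force = 207.53 + 7.35 = 214.88 million.
Not in labor force = 14.79 + 23.98 + 22.19 + 6.44 + 1.95 = 69.35 million (those not working and not actively searching are outside the labor force — including those who want a job but have given up searching).
Civilian working-age population = 214.88 + 69.35 = 284.23 million.
Unemployment rate = 7.35 / 214.88 = 3.42%.
Labor force participation rate = 214.88 / 284.23 = 75.60%.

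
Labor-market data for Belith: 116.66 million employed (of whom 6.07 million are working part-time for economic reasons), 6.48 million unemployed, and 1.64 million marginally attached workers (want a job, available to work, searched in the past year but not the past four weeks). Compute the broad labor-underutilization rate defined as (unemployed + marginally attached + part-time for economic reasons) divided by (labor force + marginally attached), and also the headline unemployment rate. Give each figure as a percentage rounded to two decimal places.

Broad underutilization rate ≈ 11.37%; headline unemployment rate ≈ 5.26%.

Labor force = 116.66 + 6.48 = 123.14 million.
Numerator = 6.48 + 1.64 + 6.07 = 14.19 million.
Denominator = 123.14 + 1.64 = 124.78 million.
Broad rate = 14.19 / 124.78 = 11.37%.
Headline unemployment rate = 6.48 / 123.14 = 5.26%.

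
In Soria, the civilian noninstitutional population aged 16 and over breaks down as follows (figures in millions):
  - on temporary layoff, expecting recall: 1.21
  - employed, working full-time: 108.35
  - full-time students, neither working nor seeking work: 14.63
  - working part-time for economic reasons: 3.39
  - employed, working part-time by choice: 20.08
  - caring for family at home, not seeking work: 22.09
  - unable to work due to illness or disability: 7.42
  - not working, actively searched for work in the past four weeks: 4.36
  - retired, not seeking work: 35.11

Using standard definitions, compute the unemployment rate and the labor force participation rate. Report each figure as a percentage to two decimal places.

Unemployment rate ≈ 4.05%; labor force participation rate ≈ 63.42%.

Employed = 108.35 + 3.39 + 20.08 = 131.82 million (anyone who worked, including part-time for economic reasons, counts as employed).
Unemployed = 1.21 + 4.36 = 5.57 million (jobless and actively searching, or on temporary layoff).
Labor force = 131.82 + 5.57 = 137.39 million.
Not in labor force = 14.63 + 22.09 + 7.42 + 35.11 = 79.25 million (those not working and not actively searching are outside the labor force).
Civilian working-age population = 137.39 + 79.25 = 216.64 million.
Unemployment rate = 5.57 / 137.39 = 4.05%.
Labor force participation rate = 137.39 / 216.64 = 63.42%.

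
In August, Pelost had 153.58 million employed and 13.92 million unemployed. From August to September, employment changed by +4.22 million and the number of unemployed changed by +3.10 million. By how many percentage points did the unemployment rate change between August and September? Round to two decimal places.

The unemployment rate changed by +1.43 percentage points.

August: labor force = 153.58 + 13.92 = 167.50; u = 13.92/167.50 = 8.31%.
September: labor force = 157.80 + 17.02 = 174.82; u = 17.02/174.82 = 9.74%.
Change = 9.74% − 8.31% = +1.43 pp.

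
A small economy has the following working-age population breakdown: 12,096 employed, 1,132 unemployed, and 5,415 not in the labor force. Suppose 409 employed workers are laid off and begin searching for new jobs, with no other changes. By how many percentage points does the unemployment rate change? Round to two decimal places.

The unemployment rate changes by +3.09 percentage points.

Initially, labor force = 12,096 + 1,132 = 13,228, so u = 1,132/13,228 = 8.56%.
After the change, employed falls and unemployed rises by 409; labor force unchanged → E = 11,687, U = 1,541, labor force = 13,228.
New unemployment rate = 1,541 / 13,228 = 11.65%.
Change = 11.65% − 8.56% = +3.09 percentage points.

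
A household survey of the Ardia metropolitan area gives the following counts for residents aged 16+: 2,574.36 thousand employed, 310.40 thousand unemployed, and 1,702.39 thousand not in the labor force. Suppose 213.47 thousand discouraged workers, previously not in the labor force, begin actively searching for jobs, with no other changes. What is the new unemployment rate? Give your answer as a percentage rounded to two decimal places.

New unemployment rate ≈ 16.91%.

Initially, labor force = 2,574.36 + 310.40 = 2,884.76 thousand, so u = 310.40/2,884.76 = 10.76%.
After the change, unemployed and labor force both rise by 213.47 → E = 2,574.36, U = 523.87, labor force = 3,098.23 thousand.
New unemployment rate = 523.87 / 3,098.23 = 16.91%.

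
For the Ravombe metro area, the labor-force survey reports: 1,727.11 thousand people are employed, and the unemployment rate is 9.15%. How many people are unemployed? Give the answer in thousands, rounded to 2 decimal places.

Let U be the number unemployed. The labor force is E + U, and U/(E+U) = 0.0915.
So U = 0.0915 × 1,727.11 / (1 − 0.0915) = 158.0306 / 0.9085 ≈ 173.95 thousand.

About 173.95 thousand are unemployed.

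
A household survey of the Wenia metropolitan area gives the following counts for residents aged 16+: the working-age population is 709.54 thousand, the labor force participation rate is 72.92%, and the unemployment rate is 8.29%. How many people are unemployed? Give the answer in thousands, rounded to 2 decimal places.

Labor force = 0.7292 × 709.54 = 517.40 thousand.
Unemployed = 0.0829 × 517.40 ≈ 42.89 thousand.

About 42.89 thousand are unemployed.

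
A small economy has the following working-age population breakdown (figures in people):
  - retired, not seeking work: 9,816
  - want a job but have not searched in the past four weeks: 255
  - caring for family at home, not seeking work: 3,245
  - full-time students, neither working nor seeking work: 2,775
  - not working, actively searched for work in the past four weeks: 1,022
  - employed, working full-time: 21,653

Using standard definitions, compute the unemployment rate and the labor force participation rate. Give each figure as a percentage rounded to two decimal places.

Unemployment rate ≈ 4.51%; labor force participation rate ≈ 58.49%.

Employed = 21,653.
Unemployed = 1,022.
Labor force = 21,653 + 1,022 = 22,675.
Not in labor force = 9,816 + 255 + 3,245 + 2,775 = 16,091 (those not working and not actively searching are outside the labor force — including those who want a job but have given up searching).
Civilian working-age population = 22,675 + 16,091 = 38,766.
Unemployment rate = 1,022 / 22,675 = 4.51%.
Labor force participation rate = 22,675 / 38,766 = 58.49%.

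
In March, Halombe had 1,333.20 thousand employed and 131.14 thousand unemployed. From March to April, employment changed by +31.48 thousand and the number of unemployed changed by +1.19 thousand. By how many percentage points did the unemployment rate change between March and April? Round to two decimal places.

The unemployment rate changed by −0.12 percentage points.

March: labor force = 1,333.20 + 131.14 = 1,464.34; u = 131.14/1,464.34 = 8.96%.
April: labor force = 1,364.68 + 132.33 = 1,497.01; u = 132.33/1,497.01 = 8.84%.
Change = 8.84% − 8.96% = −0.12 pp.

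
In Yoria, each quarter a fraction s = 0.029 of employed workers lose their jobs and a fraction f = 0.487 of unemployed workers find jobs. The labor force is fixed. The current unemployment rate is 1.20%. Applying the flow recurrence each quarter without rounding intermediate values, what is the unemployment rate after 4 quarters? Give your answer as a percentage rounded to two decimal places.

Unemployment rate after four quarters ≈ 5.38%.

With a fixed labor force, u_{t+1} = u_t + s·(1−u_t) − f·u_t = u_t·(1−s−f) + s.
Here 1−s−f = 0.484 and s = 0.029.
u_1 = 0.012000 × 0.484 + 0.029 = 0.034808.
u_2 = 0.034808 × 0.484 + 0.029 = 0.045847.
u_3 = 0.045847 × 0.484 + 0.029 = 0.051190.
u_4 = 0.051190 × 0.484 + 0.029 = 0.053776.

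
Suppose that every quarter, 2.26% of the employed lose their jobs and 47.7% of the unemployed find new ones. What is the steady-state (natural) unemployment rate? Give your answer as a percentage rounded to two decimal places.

Steady-state unemployment rate ≈ 4.52%.

At steady state the flows balance: s·E = f·U, so U/(E+U) = s/(s+f).
u* = 2.26 / (2.26 + 47.7) = 2.26 / 49.96 = 4.52%.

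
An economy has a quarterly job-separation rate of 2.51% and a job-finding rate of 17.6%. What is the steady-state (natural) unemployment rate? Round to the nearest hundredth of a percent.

At steady state the flows balance: s·E = f·U, so U/(E+U) = s/(s+f).
u* = 2.51 / (2.51 + 17.6) = 2.51 / 20.11 = 12.48%.

Steady-state unemployment rate ≈ 12.48%.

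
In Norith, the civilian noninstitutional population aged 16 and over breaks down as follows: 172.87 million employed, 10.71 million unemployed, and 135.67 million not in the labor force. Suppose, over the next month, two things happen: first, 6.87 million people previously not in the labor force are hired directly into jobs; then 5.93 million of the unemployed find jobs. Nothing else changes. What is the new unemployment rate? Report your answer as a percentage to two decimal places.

New unemployment rate ≈ 2.51%.

Initially, labor force = 172.87 + 10.71 = 183.58 million, so u = 10.71/183.58 = 5.83%.
After the first change, employed and labor force both rise by 6.87; unemployed unchanged → E = 179.74, U = 10.71, labor force = 190.45 million.
After the second change, unemployed falls and employed rises by 5.93; labor force unchanged → E = 185.67, U = 4.78, labor force = 190.45 million.
New unemployment rate = 4.78 / 190.45 = 2.51%.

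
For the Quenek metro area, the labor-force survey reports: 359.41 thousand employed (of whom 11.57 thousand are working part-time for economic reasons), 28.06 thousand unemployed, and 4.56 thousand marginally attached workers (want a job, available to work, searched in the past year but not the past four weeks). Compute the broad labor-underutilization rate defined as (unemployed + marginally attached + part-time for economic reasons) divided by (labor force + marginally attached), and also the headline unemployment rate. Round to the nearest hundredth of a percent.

Labor force = 359.41 + 28.06 = 387.47 thousand.
Numerator = 28.06 + 4.56 + 11.57 = 44.19 thousand.
Denominator = 387.47 + 4.56 = 392.03 thousand.
Broad rate = 44.19 / 392.03 = 11.27%.
Headline unemployment rate = 28.06 / 387.47 = 7.24%.

Broad underutilization rate ≈ 11.27%; headline unemployment rate ≈ 7.24%.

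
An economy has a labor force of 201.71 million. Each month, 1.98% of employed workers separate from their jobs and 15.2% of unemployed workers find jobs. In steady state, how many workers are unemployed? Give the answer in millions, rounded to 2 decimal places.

Steady-state unemployment rate u* = s/(s+f) = 1.98/(1.98+15.2) = 0.115250.
Unemployed = u* × labor force = 0.115250 × 201.71 ≈ 23.25 million.

About 23.25 million are unemployed in steady state.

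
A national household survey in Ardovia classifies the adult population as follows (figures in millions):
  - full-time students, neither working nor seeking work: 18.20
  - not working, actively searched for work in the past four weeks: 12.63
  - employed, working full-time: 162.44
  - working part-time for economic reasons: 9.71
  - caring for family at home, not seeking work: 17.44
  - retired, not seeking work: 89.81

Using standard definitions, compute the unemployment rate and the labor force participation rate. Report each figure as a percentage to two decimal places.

Unemployment rate ≈ 6.84%; labor force participation rate ≈ 59.56%.

Employed = 162.44 + 9.71 = 172.15 million (anyone who worked, including part-time for economic reasons, counts as employed).
Unemployed = 12.63 million.
Labor force = 172.15 + 12.63 = 184.78 million.
Not in labor force = 18.20 + 17.44 + 89.81 = 125.45 million (those not working and not actively searching are outside the labor force).
Civilian working-age population = 184.78 + 125.45 = 310.23 million.
Unemployment rate = 12.63 / 184.78 = 6.84%.
Labor force participation rate = 184.78 / 310.23 = 59.56%.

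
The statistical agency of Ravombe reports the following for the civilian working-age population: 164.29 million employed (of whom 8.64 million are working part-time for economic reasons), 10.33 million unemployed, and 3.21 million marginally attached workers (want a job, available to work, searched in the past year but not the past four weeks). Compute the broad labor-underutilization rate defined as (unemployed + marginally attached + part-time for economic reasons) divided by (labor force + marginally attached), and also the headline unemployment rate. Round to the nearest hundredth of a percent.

Labor force = 164.29 + 10.33 = 174.62 million.
Numerator = 10.33 + 3.21 + 8.64 = 22.18 million.
Denominator = 174.62 + 3.21 = 177.83 million.
Broad rate = 22.18 / 177.83 = 12.47%.
Headline unemployment rate = 10.33 / 174.62 = 5.92%.

Broad underutilization rate ≈ 12.47%; headline unemployment rate ≈ 5.92%.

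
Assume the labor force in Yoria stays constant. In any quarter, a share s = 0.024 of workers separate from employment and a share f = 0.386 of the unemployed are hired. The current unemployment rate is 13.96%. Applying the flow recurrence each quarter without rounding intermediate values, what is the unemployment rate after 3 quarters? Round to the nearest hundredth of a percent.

Unemployment rate after three quarters ≈ 7.52%.

With a fixed labor force, u_{t+1} = u_t + s·(1−u_t) − f·u_t = u_t·(1−s−f) + s.
Here 1−s−f = 0.590 and s = 0.024.
u_1 = 0.139600 × 0.590 + 0.024 = 0.106364.
u_2 = 0.106364 × 0.590 + 0.024 = 0.086755.
u_3 = 0.086755 × 0.590 + 0.024 = 0.075185.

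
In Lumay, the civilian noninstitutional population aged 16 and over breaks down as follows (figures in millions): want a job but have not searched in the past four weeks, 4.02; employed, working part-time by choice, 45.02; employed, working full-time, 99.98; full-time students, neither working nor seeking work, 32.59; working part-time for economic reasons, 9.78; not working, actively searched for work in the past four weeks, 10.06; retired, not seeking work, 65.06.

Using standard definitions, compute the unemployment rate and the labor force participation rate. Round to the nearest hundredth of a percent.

Unemployment rate ≈ 6.10%; labor force participation rate ≈ 61.85%.

Employed = 45.02 + 99.98 + 9.78 = 154.78 million (anyone who worked, including part-time for economic reasons, counts as employed).
Unemployed = 10.06 million.
Labor force = 154.78 + 10.06 = 164.84 million.
Not in labor force = 4.02 + 32.59 + 65.06 = 101.67 million (those not working and not actively searching are outside the labor force — including those who want a job but have given up searching).
Civilian working-age population = 164.84 + 101.67 = 266.51 million.
Unemployment rate = 10.06 / 164.84 = 6.10%.
Labor force participation rate = 164.84 / 266.51 = 61.85%.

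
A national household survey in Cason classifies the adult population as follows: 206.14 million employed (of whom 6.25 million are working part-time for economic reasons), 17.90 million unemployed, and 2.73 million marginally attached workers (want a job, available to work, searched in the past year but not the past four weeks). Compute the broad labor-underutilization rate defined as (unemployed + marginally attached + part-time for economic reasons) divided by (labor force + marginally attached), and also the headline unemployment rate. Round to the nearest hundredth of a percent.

Broad underutilization rate ≈ 11.85%; headline unemployment rate ≈ 7.99%.

Labor force = 206.14 + 17.90 = 224.04 million.
Numerator = 17.90 + 2.73 + 6.25 = 26.88 million.
Denominator = 224.04 + 2.73 = 226.77 million.
Broad rate = 26.88 / 226.77 = 11.85%.
Headline unemployment rate = 17.90 / 224.04 = 7.99%.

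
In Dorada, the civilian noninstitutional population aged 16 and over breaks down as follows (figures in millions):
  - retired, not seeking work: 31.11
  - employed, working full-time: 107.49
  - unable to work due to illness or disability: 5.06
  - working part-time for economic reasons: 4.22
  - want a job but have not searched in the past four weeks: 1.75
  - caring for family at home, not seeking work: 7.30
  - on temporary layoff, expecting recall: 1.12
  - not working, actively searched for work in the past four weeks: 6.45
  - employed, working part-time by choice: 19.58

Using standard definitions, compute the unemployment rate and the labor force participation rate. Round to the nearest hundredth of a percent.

Unemployment rate ≈ 5.45%; labor force participation rate ≈ 75.43%.

Employed = 107.49 + 4.22 + 19.58 = 131.29 million (anyone who worked, including part-time for economic reasons, counts as employed).
Unemployed = 1.12 + 6.45 = 7.57 million (jobless and actively searching, or on temporary layoff).
Labor force = 131.29 + 7.57 = 138.86 million.
Not in labor force = 31.11 + 5.06 + 1.75 + 7.30 = 45.22 million (those not working and not actively searching are outside the labor force — including those who want a job but have given up searching).
Civilian working-age population = 138.86 + 45.22 = 184.08 million.
Unemployment rate = 7.57 / 138.86 = 5.45%.
Labor force participation rate = 138.86 / 184.08 = 75.43%.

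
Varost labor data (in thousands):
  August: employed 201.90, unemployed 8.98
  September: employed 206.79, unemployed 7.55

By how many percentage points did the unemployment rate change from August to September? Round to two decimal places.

The unemployment rate changed by −0.74 percentage points.

August: labor force = 201.90 + 8.98 = 210.88; u = 8.98/210.88 = 4.26%.
September: labor force = 206.79 + 7.55 = 214.34; u = 7.55/214.34 = 3.52%.
Change = 3.52% − 4.26% = −0.74 pp.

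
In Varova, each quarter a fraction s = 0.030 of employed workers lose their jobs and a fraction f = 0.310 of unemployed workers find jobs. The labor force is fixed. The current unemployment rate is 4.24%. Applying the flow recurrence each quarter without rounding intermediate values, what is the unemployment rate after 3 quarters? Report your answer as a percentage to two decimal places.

With a fixed labor force, u_{t+1} = u_t + s·(1−u_t) − f·u_t = u_t·(1−s−f) + s.
Here 1−s−f = 0.660 and s = 0.030.
u_1 = 0.042400 × 0.660 + 0.030 = 0.057984.
u_2 = 0.057984 × 0.660 + 0.030 = 0.068269.
u_3 = 0.068269 × 0.660 + 0.030 = 0.075058.

Unemployment rate after three quarters ≈ 7.51%.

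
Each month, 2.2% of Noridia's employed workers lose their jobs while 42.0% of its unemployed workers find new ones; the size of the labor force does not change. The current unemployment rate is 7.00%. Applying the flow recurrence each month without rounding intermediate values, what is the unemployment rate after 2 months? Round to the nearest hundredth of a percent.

Unemployment rate after two months ≈ 5.61%.

With a fixed labor force, u_{t+1} = u_t + s·(1−u_t) − f·u_t = u_t·(1−s−f) + s.
Here 1−s−f = 0.558 and s = 0.022.
u_1 = 0.070000 × 0.558 + 0.022 = 0.061060.
u_2 = 0.061060 × 0.558 + 0.022 = 0.056071.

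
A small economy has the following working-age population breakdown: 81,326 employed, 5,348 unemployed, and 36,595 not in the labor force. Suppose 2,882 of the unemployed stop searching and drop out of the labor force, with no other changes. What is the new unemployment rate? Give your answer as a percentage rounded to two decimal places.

New unemployment rate ≈ 2.94%.

Initially, labor force = 81,326 + 5,348 = 86,674, so u = 5,348/86,674 = 6.17%.
After the change, unemployed and labor force both fall by 2,882 → E = 81,326, U = 2,466, labor force = 83,792.
New unemployment rate = 2,466 / 83,792 = 2.94%.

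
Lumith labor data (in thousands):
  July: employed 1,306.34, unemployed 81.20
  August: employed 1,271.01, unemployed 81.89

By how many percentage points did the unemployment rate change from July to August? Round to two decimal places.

July: labor force = 1,306.34 + 81.20 = 1,387.54; u = 81.20/1,387.54 = 5.85%.
August: labor force = 1,271.01 + 81.89 = 1,352.90; u = 81.89/1,352.90 = 6.05%.
Change = 6.05% − 5.85% = +0.20 pp.

The unemployment rate changed by +0.20 percentage points.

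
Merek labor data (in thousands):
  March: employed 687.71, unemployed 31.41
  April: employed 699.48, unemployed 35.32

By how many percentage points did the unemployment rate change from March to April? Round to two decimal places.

March: labor force = 687.71 + 31.41 = 719.12; u = 31.41/719.12 = 4.37%.
April: labor force = 699.48 + 35.32 = 734.80; u = 35.32/734.80 = 4.81%.
Change = 4.81% − 4.37% = +0.44 pp.

The unemployment rate changed by +0.44 percentage points.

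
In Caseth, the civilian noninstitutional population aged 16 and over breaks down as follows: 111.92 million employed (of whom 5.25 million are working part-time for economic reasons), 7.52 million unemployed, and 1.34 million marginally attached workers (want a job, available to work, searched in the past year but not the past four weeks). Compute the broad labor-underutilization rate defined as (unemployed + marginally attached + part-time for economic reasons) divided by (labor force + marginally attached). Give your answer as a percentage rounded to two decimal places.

Broad underutilization rate ≈ 11.68%.

Labor force = 111.92 + 7.52 = 119.44 million.
Numerator = 7.52 + 1.34 + 5.25 = 14.11 million.
Denominator = 119.44 + 1.34 = 120.78 million.
Broad rate = 14.11 / 120.78 = 11.68%.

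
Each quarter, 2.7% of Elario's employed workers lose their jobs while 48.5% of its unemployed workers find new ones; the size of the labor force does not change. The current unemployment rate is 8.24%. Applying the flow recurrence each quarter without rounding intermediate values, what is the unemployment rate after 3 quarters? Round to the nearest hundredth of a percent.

With a fixed labor force, u_{t+1} = u_t + s·(1−u_t) − f·u_t = u_t·(1−s−f) + s.
Here 1−s−f = 0.488 and s = 0.027.
u_1 = 0.082400 × 0.488 + 0.027 = 0.067211.
u_2 = 0.067211 × 0.488 + 0.027 = 0.059799.
u_3 = 0.059799 × 0.488 + 0.027 = 0.056182.

Unemployment rate after three quarters ≈ 5.62%.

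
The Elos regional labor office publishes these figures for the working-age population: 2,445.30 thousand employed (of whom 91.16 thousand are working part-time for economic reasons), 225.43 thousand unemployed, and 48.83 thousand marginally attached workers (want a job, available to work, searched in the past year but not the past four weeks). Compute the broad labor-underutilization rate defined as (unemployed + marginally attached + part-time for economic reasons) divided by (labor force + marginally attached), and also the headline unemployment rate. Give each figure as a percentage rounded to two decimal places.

Broad underutilization rate ≈ 13.44%; headline unemployment rate ≈ 8.44%.

Labor force = 2,445.30 + 225.43 = 2,670.73 thousand.
Numerator = 225.43 + 48.83 + 91.16 = 365.42 thousand.
Denominator = 2,670.73 + 48.83 = 2,719.56 thousand.
Broad rate = 365.42 / 2,719.56 = 13.44%.
Headline unemployment rate = 225.43 / 2,670.73 = 8.44%.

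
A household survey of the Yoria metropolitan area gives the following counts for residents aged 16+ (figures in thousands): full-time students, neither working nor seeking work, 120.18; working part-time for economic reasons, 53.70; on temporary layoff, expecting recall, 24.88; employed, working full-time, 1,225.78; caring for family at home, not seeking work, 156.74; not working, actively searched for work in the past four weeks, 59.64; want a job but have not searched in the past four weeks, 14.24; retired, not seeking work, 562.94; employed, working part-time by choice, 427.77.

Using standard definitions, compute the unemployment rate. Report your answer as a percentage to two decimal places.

Unemployment rate ≈ 4.72%.

Employed = 53.70 + 1,225.78 + 427.77 = 1,707.25 thousand (anyone who worked, including part-time for economic reasons, counts as employed).
Unemployed = 24.88 + 59.64 = 84.52 thousand (jobless and actively searching, or on temporary layoff).
Labor force = 1,707.25 + 84.52 = 1,791.77 thousand.
Unemployment rate = 84.52 / 1,791.77 = 4.72%.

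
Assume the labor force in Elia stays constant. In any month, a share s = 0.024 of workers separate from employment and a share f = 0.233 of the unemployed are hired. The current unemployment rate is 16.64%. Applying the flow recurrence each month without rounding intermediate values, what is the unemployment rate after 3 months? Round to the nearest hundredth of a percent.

Unemployment rate after three months ≈ 12.33%.

With a fixed labor force, u_{t+1} = u_t + s·(1−u_t) − f·u_t = u_t·(1−s−f) + s.
Here 1−s−f = 0.743 and s = 0.024.
u_1 = 0.166400 × 0.743 + 0.024 = 0.147635.
u_2 = 0.147635 × 0.743 + 0.024 = 0.133693.
u_3 = 0.133693 × 0.743 + 0.024 = 0.123334.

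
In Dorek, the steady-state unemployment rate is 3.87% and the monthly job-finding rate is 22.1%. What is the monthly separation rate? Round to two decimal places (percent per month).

From u* = s/(s+f): s = u·f/(1−u).
s = 0.0387 × 22.1 / (1 − 0.0387) = 0.8553 / 0.9613 ≈ 0.89% per month.

Separation rate ≈ 0.89% per month.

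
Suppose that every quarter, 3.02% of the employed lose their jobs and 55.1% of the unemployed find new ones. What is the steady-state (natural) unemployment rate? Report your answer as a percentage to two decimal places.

Steady-state unemployment rate ≈ 5.20%.

At steady state the flows balance: s·E = f·U, so U/(E+U) = s/(s+f).
u* = 3.02 / (3.02 + 55.1) = 3.02 / 58.12 = 5.20%.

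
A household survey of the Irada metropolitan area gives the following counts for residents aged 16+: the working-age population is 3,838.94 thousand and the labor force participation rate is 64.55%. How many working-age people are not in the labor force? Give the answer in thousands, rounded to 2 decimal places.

About 1,360.90 thousand are not in the labor force.

Share not in the labor force = 1 − 0.6455 = 0.3545.
Not in labor force = 0.3545 × 3,838.94 ≈ 1,360.90 thousand.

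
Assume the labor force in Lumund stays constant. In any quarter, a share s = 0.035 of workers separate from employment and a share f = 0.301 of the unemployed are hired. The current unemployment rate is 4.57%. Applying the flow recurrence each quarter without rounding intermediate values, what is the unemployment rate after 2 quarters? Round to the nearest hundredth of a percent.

Unemployment rate after two quarters ≈ 7.84%.

With a fixed labor force, u_{t+1} = u_t + s·(1−u_t) − f·u_t = u_t·(1−s−f) + s.
Here 1−s−f = 0.664 and s = 0.035.
u_1 = 0.045700 × 0.664 + 0.035 = 0.065345.
u_2 = 0.065345 × 0.664 + 0.035 = 0.078389.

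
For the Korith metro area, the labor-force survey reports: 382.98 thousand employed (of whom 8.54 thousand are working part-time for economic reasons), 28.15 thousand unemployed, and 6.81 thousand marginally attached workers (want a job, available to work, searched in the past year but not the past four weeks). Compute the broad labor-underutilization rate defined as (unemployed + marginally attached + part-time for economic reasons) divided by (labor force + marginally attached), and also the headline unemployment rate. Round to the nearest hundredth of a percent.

Broad underutilization rate ≈ 10.41%; headline unemployment rate ≈ 6.85%.

Labor force = 382.98 + 28.15 = 411.13 thousand.
Numerator = 28.15 + 6.81 + 8.54 = 43.50 thousand.
Denominator = 411.13 + 6.81 = 417.94 thousand.
Broad rate = 43.50 / 417.94 = 10.41%.
Headline unemployment rate = 28.15 / 411.13 = 6.85%.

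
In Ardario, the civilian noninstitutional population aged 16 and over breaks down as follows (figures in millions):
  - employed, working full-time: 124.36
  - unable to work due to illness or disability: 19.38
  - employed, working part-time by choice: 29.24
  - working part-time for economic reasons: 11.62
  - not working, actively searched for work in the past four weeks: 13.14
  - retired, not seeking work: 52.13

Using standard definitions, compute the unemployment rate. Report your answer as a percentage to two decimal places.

Employed = 124.36 + 29.24 + 11.62 = 165.22 million (anyone who worked, including part-time for economic reasons, counts as employed).
Unemployed = 13.14 million.
Labor force = 165.22 + 13.14 = 178.36 million.
Unemployment rate = 13.14 / 178.36 = 7.37%.

Unemployment rate ≈ 7.37%.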